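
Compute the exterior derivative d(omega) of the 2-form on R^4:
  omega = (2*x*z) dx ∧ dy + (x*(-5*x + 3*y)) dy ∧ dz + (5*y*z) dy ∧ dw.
d(omega) = (-8*x + 3*y) dx ∧ dy ∧ dz + (-5*y) dy ∧ dz ∧ dw

For a 2-form omega = sum_{i<j} g_{ij} dx_i ∧ dx_j, the exterior derivative is
  d(omega) = sum_{i<j} d(g_{ij}) ∧ dx_i ∧ dx_j = sum_{i<j, k} (∂g_{ij}/∂x_k) dx_k ∧ dx_i ∧ dx_j.
Expand each term, using dx_k ∧ dx_i ∧ dx_j = sgn(permutation) dx_{(a)} ∧ dx_{(b)} ∧ dx_{(c)} with (a < b < c) sorted:
  d(2*x*z) includes (∂/∂z)(2*x*z) dz = (2*x) dz, which multiplied by dx ∧ dy gives (2*x) dx ∧ dy ∧ dz
  d(x*(-5*x + 3*y)) includes (∂/∂x)(x*(-5*x + 3*y)) dx = (-10*x + 3*y) dx, which multiplied by dy ∧ dz gives (-10*x + 3*y) dx ∧ dy ∧ dz
  d(5*y*z) includes (∂/∂z)(5*y*z) dz = (5*y) dz, which multiplied by dy ∧ dw gives (-5*y) dy ∧ dz ∧ dw
Collecting like 3-forms: d(omega) = (-8*x + 3*y) dx ∧ dy ∧ dz + (-5*y) dy ∧ dz ∧ dw.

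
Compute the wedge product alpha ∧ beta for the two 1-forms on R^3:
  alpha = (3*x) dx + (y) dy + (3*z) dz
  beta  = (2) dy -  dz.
alpha ∧ beta = (6*x) dx ∧ dy + (-3*x) dx ∧ dz + (-y - 6*z) dy ∧ dz

Distribute the wedge, using dx_i ∧ dx_j = -dx_j ∧ dx_i and dx_i ∧ dx_i = 0. For each pair (i, j) with i < j, the coefficient of dx_i ∧ dx_j in alpha ∧ beta is (alpha_i * beta_j - alpha_j * beta_i). Collecting: alpha ∧ beta = (6*x) dx ∧ dy + (-3*x) dx ∧ dz + (-y - 6*z) dy ∧ dz.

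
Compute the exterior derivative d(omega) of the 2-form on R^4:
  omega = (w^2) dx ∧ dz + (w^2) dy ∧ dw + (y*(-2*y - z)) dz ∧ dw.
d(omega) = (2*w) dx ∧ dz ∧ dw + (-4*y - z) dy ∧ dz ∧ dw

For a 2-form omega = sum_{i<j} g_{ij} dx_i ∧ dx_j, the exterior derivative is
  d(omega) = sum_{i<j} d(g_{ij}) ∧ dx_i ∧ dx_j = sum_{i<j, k} (∂g_{ij}/∂x_k) dx_k ∧ dx_i ∧ dx_j.
Expand each term, using dx_k ∧ dx_i ∧ dx_j = sgn(permutation) dx_{(a)} ∧ dx_{(b)} ∧ dx_{(c)} with (a < b < c) sorted:
  d(w^2) includes (∂/∂w)(w^2) dw = (2*w) dw, which multiplied by dx ∧ dz gives (2*w) dx ∧ dz ∧ dw
  d(y*(-2*y - z)) includes (∂/∂y)(y*(-2*y - z)) dy = (-4*y - z) dy, which multiplied by dz ∧ dw gives (-4*y - z) dy ∧ dz ∧ dw
Collecting like 3-forms: d(omega) = (2*w) dx ∧ dz ∧ dw + (-4*y - z) dy ∧ dz ∧ dw.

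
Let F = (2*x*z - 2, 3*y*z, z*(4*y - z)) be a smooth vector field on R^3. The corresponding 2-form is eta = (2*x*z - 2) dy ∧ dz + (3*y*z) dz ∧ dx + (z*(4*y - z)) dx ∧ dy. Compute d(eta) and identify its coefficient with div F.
d(eta) = (4*y + 3*z) dx ∧ dy ∧ dz; div F = 4*y + 3*z

For a 2-form in R^3 of the form above, applying d gives a 3-form with coefficient ∂P/∂x + ∂Q/∂y + ∂R/∂z:
  ∂P/∂x = 2*z
  ∂Q/∂y = 3*z
  ∂R/∂z = 4*y - 2*z
Sum = 4*y + 3*z, which is exactly div F.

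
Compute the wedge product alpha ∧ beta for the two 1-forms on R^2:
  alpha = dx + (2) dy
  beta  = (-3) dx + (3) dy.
alpha ∧ beta = (9) dx ∧ dy

Distribute the wedge, using dx_i ∧ dx_j = -dx_j ∧ dx_i and dx_i ∧ dx_i = 0. For each pair (i, j) with i < j, the coefficient of dx_i ∧ dx_j in alpha ∧ beta is (alpha_i * beta_j - alpha_j * beta_i). Collecting: alpha ∧ beta = (9) dx ∧ dy.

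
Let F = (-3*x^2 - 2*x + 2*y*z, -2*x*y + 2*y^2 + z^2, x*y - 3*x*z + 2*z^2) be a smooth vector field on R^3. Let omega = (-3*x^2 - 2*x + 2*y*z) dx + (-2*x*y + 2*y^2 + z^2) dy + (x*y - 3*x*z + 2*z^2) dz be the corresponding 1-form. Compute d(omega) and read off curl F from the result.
d(omega) = (x - 2*z) dy ∧ dz + (y + 3*z) dz ∧ dx + (-2*y - 2*z) dx ∧ dy; curl F = (x - 2*z, y + 3*z, -2*y - 2*z)

d omega = sum_{i<j} (∂f_j/∂x_i - ∂f_i/∂x_j) dx_i ∧ dx_j. Under the identification (dy ∧ dz, dz ∧ dx, dx ∧ dy) ↔ (e_x, e_y, e_z), the coefficients are exactly the components of curl F. Compute:
  ∂R/∂y - ∂Q/∂z = (x) - (2*z) = x - 2*z
  ∂P/∂z - ∂R/∂x = (2*y) - (y - 3*z) = y + 3*z
  ∂Q/∂x - ∂P/∂y = (-2*y) - (2*z) = -2*y - 2*z.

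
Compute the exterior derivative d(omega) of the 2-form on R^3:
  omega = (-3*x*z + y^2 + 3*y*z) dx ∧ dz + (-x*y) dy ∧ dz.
d(omega) = (-3*y - 3*z) dx ∧ dy ∧ dz

For a 2-form omega = sum_{i<j} g_{ij} dx_i ∧ dx_j, the exterior derivative is
  d(omega) = sum_{i<j} d(g_{ij}) ∧ dx_i ∧ dx_j = sum_{i<j, k} (∂g_{ij}/∂x_k) dx_k ∧ dx_i ∧ dx_j.
Expand each term, using dx_k ∧ dx_i ∧ dx_j = sgn(permutation) dx_{(a)} ∧ dx_{(b)} ∧ dx_{(c)} with (a < b < c) sorted:
  d(-3*x*z + y^2 + 3*y*z) includes (∂/∂y)(-3*x*z + y^2 + 3*y*z) dy = (2*y + 3*z) dy, which multiplied by dx ∧ dz gives (-2*y - 3*z) dx ∧ dy ∧ dz
  d(-x*y) includes (∂/∂x)(-x*y) dx = (-y) dx, which multiplied by dy ∧ dz gives (-y) dx ∧ dy ∧ dz
Collecting like 3-forms: d(omega) = (-3*y - 3*z) dx ∧ dy ∧ dz.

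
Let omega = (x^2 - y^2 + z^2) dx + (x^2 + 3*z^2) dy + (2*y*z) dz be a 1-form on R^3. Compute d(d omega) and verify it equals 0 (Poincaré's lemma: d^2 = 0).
d(d omega) = 0

Step 1: d omega = sum_{i<j} (∂f_j/∂x_i - ∂f_i/∂x_j) dx_i ∧ dx_j:
  coeff of dx ∧ dy: 2*x + 2*y
  coeff of dx ∧ dz: -2*z
  coeff of dy ∧ dz: -4*z
Step 2: Apply d again to each 2-form coefficient. The only possible 3-form in R^3 is dx ∧ dy ∧ dz, with coefficient
  ∂(coeff of dy∧dz)/∂x - ∂(coeff of dx∧dz)/∂y + ∂(coeff of dx∧dy)/∂z
  = ∂/∂x (-4*z) - ∂/∂y (-2*z) + ∂/∂z (2*x + 2*y).
Each of these terms simplifies to sums of mixed partials that cancel in pairs. The result is 0 (by equality of mixed partials for smooth functions — Schwarz / Clairaut).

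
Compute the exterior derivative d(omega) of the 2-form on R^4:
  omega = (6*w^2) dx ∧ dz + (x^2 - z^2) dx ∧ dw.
d(omega) = (12*w + 2*z) dx ∧ dz ∧ dw

For a 2-form omega = sum_{i<j} g_{ij} dx_i ∧ dx_j, the exterior derivative is
  d(omega) = sum_{i<j} d(g_{ij}) ∧ dx_i ∧ dx_j = sum_{i<j, k} (∂g_{ij}/∂x_k) dx_k ∧ dx_i ∧ dx_j.
Expand each term, using dx_k ∧ dx_i ∧ dx_j = sgn(permutation) dx_{(a)} ∧ dx_{(b)} ∧ dx_{(c)} with (a < b < c) sorted:
  d(6*w^2) includes (∂/∂w)(6*w^2) dw = (12*w) dw, which multiplied by dx ∧ dz gives (12*w) dx ∧ dz ∧ dw
  d(x^2 - z^2) includes (∂/∂z)(x^2 - z^2) dz = (-2*z) dz, which multiplied by dx ∧ dw gives (2*z) dx ∧ dz ∧ dw
Collecting like 3-forms: d(omega) = (12*w + 2*z) dx ∧ dz ∧ dw.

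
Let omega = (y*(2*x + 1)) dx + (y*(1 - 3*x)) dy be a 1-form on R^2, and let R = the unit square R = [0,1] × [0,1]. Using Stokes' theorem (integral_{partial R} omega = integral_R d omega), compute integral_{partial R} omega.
integral_(partial R) omega = -7/2

Stokes: integral_partial_R omega = integral_R d omega with d omega = (∂Q/∂x - ∂P/∂y) dx ∧ dy.
  ∂Q/∂x = -3*y
  ∂P/∂y = 2*x + 1
  integrand = ∂Q/∂x - ∂P/∂y = -2*x - 3*y - 1.
Integrating over R: integral_0^1 integral_0^1 (-2*x - 3*y - 1) dx dy = -7/2.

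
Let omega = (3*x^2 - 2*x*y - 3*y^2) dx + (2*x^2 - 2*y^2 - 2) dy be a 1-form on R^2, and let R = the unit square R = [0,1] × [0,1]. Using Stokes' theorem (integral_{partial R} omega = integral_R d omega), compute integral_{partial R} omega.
integral_(partial R) omega = 6

Stokes: integral_partial_R omega = integral_R d omega with d omega = (∂Q/∂x - ∂P/∂y) dx ∧ dy.
  ∂Q/∂x = 4*x
  ∂P/∂y = -2*x - 6*y
  integrand = ∂Q/∂x - ∂P/∂y = 6*x + 6*y.
Integrating over R: integral_0^1 integral_0^1 (6*x + 6*y) dx dy = 6.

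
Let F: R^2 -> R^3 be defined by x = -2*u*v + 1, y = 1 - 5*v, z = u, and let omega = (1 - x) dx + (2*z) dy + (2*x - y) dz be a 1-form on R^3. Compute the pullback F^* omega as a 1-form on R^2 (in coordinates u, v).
F^* omega = (-4*u*v^2 - 4*u*v + 5*v + 1) du + (2*u*(-2*u*v - 5)) dv

Using F^*(f dg) = (f ∘ F) d(g ∘ F), substitute each coordinate x_i by F_i(u, v) in f_i, and replace dx_i by d F_i = (∂F_i/∂u) du + (∂F_i/∂v) dv.
  For the x component: f_1(F) = 2*u*v; d F_1 = (-2*v) du + (-2*u) dv
  For the y component: f_2(F) = 2*u; d F_2 = (0) du + (-5) dv
  For the z component: f_3(F) = -4*u*v + 5*v + 1; d F_3 = (1) du + (0) dv
Combining and collecting du, dv coefficients:
  coeff of du: -4*u*v^2 - 4*u*v + 5*v + 1
  coeff of dv: 2*u*(-2*u*v - 5)
F^* omega = (-4*u*v^2 - 4*u*v + 5*v + 1) du + (2*u*(-2*u*v - 5)) dv.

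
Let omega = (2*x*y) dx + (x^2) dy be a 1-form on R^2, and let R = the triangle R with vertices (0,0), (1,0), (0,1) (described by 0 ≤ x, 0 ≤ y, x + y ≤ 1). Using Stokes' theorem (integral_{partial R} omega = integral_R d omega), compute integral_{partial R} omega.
integral_(partial R) omega = 0

Stokes: integral_partial_R omega = integral_R d omega with d omega = (∂Q/∂x - ∂P/∂y) dx ∧ dy.
  ∂Q/∂x = 2*x
  ∂P/∂y = 2*x
  integrand = ∂Q/∂x - ∂P/∂y = 0.
Integrating over R: integral_0^1 integral_0^{1-x} (0) dy dx = 0.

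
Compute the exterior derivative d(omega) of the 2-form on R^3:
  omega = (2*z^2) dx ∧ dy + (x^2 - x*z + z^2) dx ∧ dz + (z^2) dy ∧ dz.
d(omega) = (4*z) dx ∧ dy ∧ dz

For a 2-form omega = sum_{i<j} g_{ij} dx_i ∧ dx_j, the exterior derivative is
  d(omega) = sum_{i<j} d(g_{ij}) ∧ dx_i ∧ dx_j = sum_{i<j, k} (∂g_{ij}/∂x_k) dx_k ∧ dx_i ∧ dx_j.
Expand each term, using dx_k ∧ dx_i ∧ dx_j = sgn(permutation) dx_{(a)} ∧ dx_{(b)} ∧ dx_{(c)} with (a < b < c) sorted:
  d(2*z^2) includes (∂/∂z)(2*z^2) dz = (4*z) dz, which multiplied by dx ∧ dy gives (4*z) dx ∧ dy ∧ dz
Collecting like 3-forms: d(omega) = (4*z) dx ∧ dy ∧ dz.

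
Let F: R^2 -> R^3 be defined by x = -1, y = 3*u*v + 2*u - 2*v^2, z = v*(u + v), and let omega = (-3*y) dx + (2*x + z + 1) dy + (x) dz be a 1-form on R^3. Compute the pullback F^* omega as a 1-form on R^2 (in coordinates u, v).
F^* omega = (3*u*v^2 + 2*u*v + 3*v^3 + 2*v^2 - 4*v - 2) du + (3*u^2*v - u*v^2 - 4*u - 4*v^3 + 2*v) dv

Using F^*(f dg) = (f ∘ F) d(g ∘ F), substitute each coordinate x_i by F_i(u, v) in f_i, and replace dx_i by d F_i = (∂F_i/∂u) du + (∂F_i/∂v) dv.
  For the x component: f_1(F) = -9*u*v - 6*u + 6*v^2; d F_1 = (0) du + (0) dv
  For the y component: f_2(F) = u*v + v^2 - 1; d F_2 = (3*v + 2) du + (3*u - 4*v) dv
  For the z component: f_3(F) = -1; d F_3 = (v) du + (u + 2*v) dv
Combining and collecting du, dv coefficients:
  coeff of du: 3*u*v^2 + 2*u*v + 3*v^3 + 2*v^2 - 4*v - 2
  coeff of dv: 3*u^2*v - u*v^2 - 4*u - 4*v^3 + 2*v
F^* omega = (3*u*v^2 + 2*u*v + 3*v^3 + 2*v^2 - 4*v - 2) du + (3*u^2*v - u*v^2 - 4*u - 4*v^3 + 2*v) dv.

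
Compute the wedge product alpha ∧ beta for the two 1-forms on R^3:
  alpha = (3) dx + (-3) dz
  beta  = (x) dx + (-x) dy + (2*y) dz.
alpha ∧ beta = (-3*x) dx ∧ dy + (3*x + 6*y) dx ∧ dz + (-3*x) dy ∧ dz

Distribute the wedge, using dx_i ∧ dx_j = -dx_j ∧ dx_i and dx_i ∧ dx_i = 0. For each pair (i, j) with i < j, the coefficient of dx_i ∧ dx_j in alpha ∧ beta is (alpha_i * beta_j - alpha_j * beta_i). Collecting: alpha ∧ beta = (-3*x) dx ∧ dy + (3*x + 6*y) dx ∧ dz + (-3*x) dy ∧ dz.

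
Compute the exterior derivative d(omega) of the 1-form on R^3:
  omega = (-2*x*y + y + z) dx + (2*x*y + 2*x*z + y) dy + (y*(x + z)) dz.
d(omega) = (2*x + 2*y + 2*z - 1) dx ∧ dy + (y - 1) dx ∧ dz + (-x + z) dy ∧ dz

For a 1-form omega = sum_i f_i dx_i, the exterior derivative is
  d(omega) = sum_{i < j} (∂f_j/∂x_i - ∂f_i/∂x_j) dx_i ∧ dx_j.
  coefficient of dx ∧ dy: ∂f_2/∂x - ∂f_1/∂y = ∂(2*x*y + 2*x*z + y)/∂x - ∂(-2*x*y + y + z)/∂y = 2*x + 2*y + 2*z - 1
  coefficient of dx ∧ dz: ∂f_3/∂x - ∂f_1/∂z = ∂(y*(x + z))/∂x - ∂(-2*x*y + y + z)/∂z = y - 1
  coefficient of dy ∧ dz: ∂f_3/∂y - ∂f_2/∂z = ∂(y*(x + z))/∂y - ∂(2*x*y + 2*x*z + y)/∂z = -x + z
Assembling: d(omega) = (2*x + 2*y + 2*z - 1) dx ∧ dy + (y - 1) dx ∧ dz + (-x + z) dy ∧ dz.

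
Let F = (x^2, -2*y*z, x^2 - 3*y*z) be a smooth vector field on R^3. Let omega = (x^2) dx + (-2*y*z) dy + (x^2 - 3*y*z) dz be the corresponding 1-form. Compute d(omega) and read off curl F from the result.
d(omega) = (2*y - 3*z) dy ∧ dz + (-2*x) dz ∧ dx + (0) dx ∧ dy; curl F = (2*y - 3*z, -2*x, 0)

d omega = sum_{i<j} (∂f_j/∂x_i - ∂f_i/∂x_j) dx_i ∧ dx_j. Under the identification (dy ∧ dz, dz ∧ dx, dx ∧ dy) ↔ (e_x, e_y, e_z), the coefficients are exactly the components of curl F. Compute:
  ∂R/∂y - ∂Q/∂z = (-3*z) - (-2*y) = 2*y - 3*z
  ∂P/∂z - ∂R/∂x = (0) - (2*x) = -2*x
  ∂Q/∂x - ∂P/∂y = (0) - (0) = 0.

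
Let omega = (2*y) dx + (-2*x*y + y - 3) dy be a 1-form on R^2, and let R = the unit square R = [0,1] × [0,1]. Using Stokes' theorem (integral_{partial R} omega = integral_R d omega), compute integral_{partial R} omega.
integral_(partial R) omega = -3

Stokes: integral_partial_R omega = integral_R d omega with d omega = (∂Q/∂x - ∂P/∂y) dx ∧ dy.
  ∂Q/∂x = -2*y
  ∂P/∂y = 2
  integrand = ∂Q/∂x - ∂P/∂y = -2*y - 2.
Integrating over R: integral_0^1 integral_0^1 (-2*y - 2) dx dy = -3.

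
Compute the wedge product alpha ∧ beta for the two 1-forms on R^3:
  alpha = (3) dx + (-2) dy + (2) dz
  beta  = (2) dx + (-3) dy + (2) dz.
alpha ∧ beta = (-5) dx ∧ dy + (2) dx ∧ dz + (2) dy ∧ dz

Distribute the wedge, using dx_i ∧ dx_j = -dx_j ∧ dx_i and dx_i ∧ dx_i = 0. For each pair (i, j) with i < j, the coefficient of dx_i ∧ dx_j in alpha ∧ beta is (alpha_i * beta_j - alpha_j * beta_i). Collecting: alpha ∧ beta = (-5) dx ∧ dy + (2) dx ∧ dz + (2) dy ∧ dz.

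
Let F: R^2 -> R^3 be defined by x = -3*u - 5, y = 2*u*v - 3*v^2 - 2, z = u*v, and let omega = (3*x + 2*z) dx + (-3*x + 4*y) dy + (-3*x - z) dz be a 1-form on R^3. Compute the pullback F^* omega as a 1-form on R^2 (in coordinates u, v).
F^* omega = (15*u*v^2 + 21*u*v + 27*u - 24*v^3 + 29*v + 45) du + (15*u^2*v + 27*u^2 - 72*u*v^2 - 54*u*v + 29*u + 72*v^3 - 42*v) dv

Using F^*(f dg) = (f ∘ F) d(g ∘ F), substitute each coordinate x_i by F_i(u, v) in f_i, and replace dx_i by d F_i = (∂F_i/∂u) du + (∂F_i/∂v) dv.
  For the x component: f_1(F) = 2*u*v - 9*u - 15; d F_1 = (-3) du + (0) dv
  For the y component: f_2(F) = 8*u*v + 9*u - 12*v^2 + 7; d F_2 = (2*v) du + (2*u - 6*v) dv
  For the z component: f_3(F) = -u*v + 9*u + 15; d F_3 = (v) du + (u) dv
Combining and collecting du, dv coefficients:
  coeff of du: 15*u*v^2 + 21*u*v + 27*u - 24*v^3 + 29*v + 45
  coeff of dv: 15*u^2*v + 27*u^2 - 72*u*v^2 - 54*u*v + 29*u + 72*v^3 - 42*v
F^* omega = (15*u*v^2 + 21*u*v + 27*u - 24*v^3 + 29*v + 45) du + (15*u^2*v + 27*u^2 - 72*u*v^2 - 54*u*v + 29*u + 72*v^3 - 42*v) dv.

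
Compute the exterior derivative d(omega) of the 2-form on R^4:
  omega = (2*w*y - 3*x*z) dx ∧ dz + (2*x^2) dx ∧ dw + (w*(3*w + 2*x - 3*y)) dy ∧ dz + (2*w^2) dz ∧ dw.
d(omega) = (2*y) dx ∧ dz ∧ dw + (6*w + 2*x - 3*y) dy ∧ dz ∧ dw

For a 2-form omega = sum_{i<j} g_{ij} dx_i ∧ dx_j, the exterior derivative is
  d(omega) = sum_{i<j} d(g_{ij}) ∧ dx_i ∧ dx_j = sum_{i<j, k} (∂g_{ij}/∂x_k) dx_k ∧ dx_i ∧ dx_j.
Expand each term, using dx_k ∧ dx_i ∧ dx_j = sgn(permutation) dx_{(a)} ∧ dx_{(b)} ∧ dx_{(c)} with (a < b < c) sorted:
  d(2*w*y - 3*x*z) includes (∂/∂y)(2*w*y - 3*x*z) dy = (2*w) dy, which multiplied by dx ∧ dz gives (-2*w) dx ∧ dy ∧ dz
  d(2*w*y - 3*x*z) includes (∂/∂w)(2*w*y - 3*x*z) dw = (2*y) dw, which multiplied by dx ∧ dz gives (2*y) dx ∧ dz ∧ dw
  d(w*(3*w + 2*x - 3*y)) includes (∂/∂x)(w*(3*w + 2*x - 3*y)) dx = (2*w) dx, which multiplied by dy ∧ dz gives (2*w) dx ∧ dy ∧ dz
  d(w*(3*w + 2*x - 3*y)) includes (∂/∂w)(w*(3*w + 2*x - 3*y)) dw = (6*w + 2*x - 3*y) dw, which multiplied by dy ∧ dz gives (6*w + 2*x - 3*y) dy ∧ dz ∧ dw
Collecting like 3-forms: d(omega) = (2*y) dx ∧ dz ∧ dw + (6*w + 2*x - 3*y) dy ∧ dz ∧ dw.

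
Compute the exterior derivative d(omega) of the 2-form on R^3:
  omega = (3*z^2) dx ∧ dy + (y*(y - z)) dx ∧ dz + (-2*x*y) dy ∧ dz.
d(omega) = (-4*y + 7*z) dx ∧ dy ∧ dz

For a 2-form omega = sum_{i<j} g_{ij} dx_i ∧ dx_j, the exterior derivative is
  d(omega) = sum_{i<j} d(g_{ij}) ∧ dx_i ∧ dx_j = sum_{i<j, k} (∂g_{ij}/∂x_k) dx_k ∧ dx_i ∧ dx_j.
Expand each term, using dx_k ∧ dx_i ∧ dx_j = sgn(permutation) dx_{(a)} ∧ dx_{(b)} ∧ dx_{(c)} with (a < b < c) sorted:
  d(3*z^2) includes (∂/∂z)(3*z^2) dz = (6*z) dz, which multiplied by dx ∧ dy gives (6*z) dx ∧ dy ∧ dz
  d(y*(y - z)) includes (∂/∂y)(y*(y - z)) dy = (2*y - z) dy, which multiplied by dx ∧ dz gives (-2*y + z) dx ∧ dy ∧ dz
  d(-2*x*y) includes (∂/∂x)(-2*x*y) dx = (-2*y) dx, which multiplied by dy ∧ dz gives (-2*y) dx ∧ dy ∧ dz
Collecting like 3-forms: d(omega) = (-4*y + 7*z) dx ∧ dy ∧ dz.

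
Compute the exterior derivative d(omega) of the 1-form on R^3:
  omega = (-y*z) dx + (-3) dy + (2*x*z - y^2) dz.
d(omega) = (z) dx ∧ dy + (y + 2*z) dx ∧ dz + (-2*y) dy ∧ dz

For a 1-form omega = sum_i f_i dx_i, the exterior derivative is
  d(omega) = sum_{i < j} (∂f_j/∂x_i - ∂f_i/∂x_j) dx_i ∧ dx_j.
  coefficient of dx ∧ dy: ∂f_2/∂x - ∂f_1/∂y = ∂(-3)/∂x - ∂(-y*z)/∂y = z
  coefficient of dx ∧ dz: ∂f_3/∂x - ∂f_1/∂z = ∂(2*x*z - y^2)/∂x - ∂(-y*z)/∂z = y + 2*z
  coefficient of dy ∧ dz: ∂f_3/∂y - ∂f_2/∂z = ∂(2*x*z - y^2)/∂y - ∂(-3)/∂z = -2*y
Assembling: d(omega) = (z) dx ∧ dy + (y + 2*z) dx ∧ dz + (-2*y) dy ∧ dz.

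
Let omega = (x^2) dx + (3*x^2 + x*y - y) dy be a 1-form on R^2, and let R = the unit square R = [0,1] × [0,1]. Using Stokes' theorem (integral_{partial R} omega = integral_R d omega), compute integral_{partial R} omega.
integral_(partial R) omega = 7/2

Stokes: integral_partial_R omega = integral_R d omega with d omega = (∂Q/∂x - ∂P/∂y) dx ∧ dy.
  ∂Q/∂x = 6*x + y
  ∂P/∂y = 0
  integrand = ∂Q/∂x - ∂P/∂y = 6*x + y.
Integrating over R: integral_0^1 integral_0^1 (6*x + y) dx dy = 7/2.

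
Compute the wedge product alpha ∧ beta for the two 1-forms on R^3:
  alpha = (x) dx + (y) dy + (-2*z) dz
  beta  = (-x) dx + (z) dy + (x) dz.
alpha ∧ beta = (x*(y + z)) dx ∧ dy + (x*(x - 2*z)) dx ∧ dz + (x*y + 2*z^2) dy ∧ dz

Distribute the wedge, using dx_i ∧ dx_j = -dx_j ∧ dx_i and dx_i ∧ dx_i = 0. For each pair (i, j) with i < j, the coefficient of dx_i ∧ dx_j in alpha ∧ beta is (alpha_i * beta_j - alpha_j * beta_i). Collecting: alpha ∧ beta = (x*(y + z)) dx ∧ dy + (x*(x - 2*z)) dx ∧ dz + (x*y + 2*z^2) dy ∧ dz.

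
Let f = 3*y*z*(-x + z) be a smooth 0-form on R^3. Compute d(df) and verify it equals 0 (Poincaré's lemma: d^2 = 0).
d(df) = 0

Step 1: df = sum_i (∂f/∂x_i) dx_i = (-3*y*z) dx + (3*z*(-x + z)) dy + (3*y*(-x + 2*z)) dz.
Step 2: Apply d again. Using the 1-form formula, the coefficient of dx ∧ dy in d(df) is ∂^2 f/∂x ∂y - ∂^2 f/∂y ∂x = (-3*z) - (-3*z) = 0 (equality of mixed partials for smooth f).
Similarly for dx ∧ dz and dy ∧ dz — all coefficients vanish. So d(df) = 0.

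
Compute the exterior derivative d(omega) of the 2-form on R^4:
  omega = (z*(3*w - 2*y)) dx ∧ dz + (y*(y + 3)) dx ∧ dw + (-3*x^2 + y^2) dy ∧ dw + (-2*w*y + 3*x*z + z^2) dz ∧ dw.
d(omega) = (2*z) dx ∧ dy ∧ dz + (6*z) dx ∧ dz ∧ dw + (-6*x - 2*y - 3) dx ∧ dy ∧ dw + (-2*w) dy ∧ dz ∧ dw

For a 2-form omega = sum_{i<j} g_{ij} dx_i ∧ dx_j, the exterior derivative is
  d(omega) = sum_{i<j} d(g_{ij}) ∧ dx_i ∧ dx_j = sum_{i<j, k} (∂g_{ij}/∂x_k) dx_k ∧ dx_i ∧ dx_j.
Expand each term, using dx_k ∧ dx_i ∧ dx_j = sgn(permutation) dx_{(a)} ∧ dx_{(b)} ∧ dx_{(c)} with (a < b < c) sorted:
  d(z*(3*w - 2*y)) includes (∂/∂y)(z*(3*w - 2*y)) dy = (-2*z) dy, which multiplied by dx ∧ dz gives (2*z) dx ∧ dy ∧ dz
  d(z*(3*w - 2*y)) includes (∂/∂w)(z*(3*w - 2*y)) dw = (3*z) dw, which multiplied by dx ∧ dz gives (3*z) dx ∧ dz ∧ dw
  d(y*(y + 3)) includes (∂/∂y)(y*(y + 3)) dy = (2*y + 3) dy, which multiplied by dx ∧ dw gives (-2*y - 3) dx ∧ dy ∧ dw
  d(-3*x^2 + y^2) includes (∂/∂x)(-3*x^2 + y^2) dx = (-6*x) dx, which multiplied by dy ∧ dw gives (-6*x) dx ∧ dy ∧ dw
  d(-2*w*y + 3*x*z + z^2) includes (∂/∂x)(-2*w*y + 3*x*z + z^2) dx = (3*z) dx, which multiplied by dz ∧ dw gives (3*z) dx ∧ dz ∧ dw
  d(-2*w*y + 3*x*z + z^2) includes (∂/∂y)(-2*w*y + 3*x*z + z^2) dy = (-2*w) dy, which multiplied by dz ∧ dw gives (-2*w) dy ∧ dz ∧ dw
Collecting like 3-forms: d(omega) = (2*z) dx ∧ dy ∧ dz + (6*z) dx ∧ dz ∧ dw + (-6*x - 2*y - 3) dx ∧ dy ∧ dw + (-2*w) dy ∧ dz ∧ dw.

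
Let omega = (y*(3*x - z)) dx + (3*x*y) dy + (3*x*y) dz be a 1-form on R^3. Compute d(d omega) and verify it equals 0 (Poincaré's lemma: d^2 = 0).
d(d omega) = 0

Step 1: d omega = sum_{i<j} (∂f_j/∂x_i - ∂f_i/∂x_j) dx_i ∧ dx_j:
  coeff of dx ∧ dy: -3*x + 3*y + z
  coeff of dx ∧ dz: 4*y
  coeff of dy ∧ dz: 3*x
Step 2: Apply d again to each 2-form coefficient. The only possible 3-form in R^3 is dx ∧ dy ∧ dz, with coefficient
  ∂(coeff of dy∧dz)/∂x - ∂(coeff of dx∧dz)/∂y + ∂(coeff of dx∧dy)/∂z
  = ∂/∂x (3*x) - ∂/∂y (4*y) + ∂/∂z (-3*x + 3*y + z).
Each of these terms simplifies to sums of mixed partials that cancel in pairs. The result is 0 (by equality of mixed partials for smooth functions — Schwarz / Clairaut).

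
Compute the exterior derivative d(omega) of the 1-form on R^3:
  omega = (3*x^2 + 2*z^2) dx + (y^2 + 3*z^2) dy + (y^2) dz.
d(omega) = (-4*z) dx ∧ dz + (2*y - 6*z) dy ∧ dz

For a 1-form omega = sum_i f_i dx_i, the exterior derivative is
  d(omega) = sum_{i < j} (∂f_j/∂x_i - ∂f_i/∂x_j) dx_i ∧ dx_j.
  coefficient of dx ∧ dz: ∂f_3/∂x - ∂f_1/∂z = ∂(y^2)/∂x - ∂(3*x^2 + 2*z^2)/∂z = -4*z
  coefficient of dy ∧ dz: ∂f_3/∂y - ∂f_2/∂z = ∂(y^2)/∂y - ∂(y^2 + 3*z^2)/∂z = 2*y - 6*z
Assembling: d(omega) = (-4*z) dx ∧ dz + (2*y - 6*z) dy ∧ dz.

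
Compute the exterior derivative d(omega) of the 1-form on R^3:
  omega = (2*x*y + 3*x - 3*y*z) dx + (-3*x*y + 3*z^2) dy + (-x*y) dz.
d(omega) = (-2*x - 3*y + 3*z) dx ∧ dy + (2*y) dx ∧ dz + (-x - 6*z) dy ∧ dz

For a 1-form omega = sum_i f_i dx_i, the exterior derivative is
  d(omega) = sum_{i < j} (∂f_j/∂x_i - ∂f_i/∂x_j) dx_i ∧ dx_j.
  coefficient of dx ∧ dy: ∂f_2/∂x - ∂f_1/∂y = ∂(-3*x*y + 3*z^2)/∂x - ∂(2*x*y + 3*x - 3*y*z)/∂y = -2*x - 3*y + 3*z
  coefficient of dx ∧ dz: ∂f_3/∂x - ∂f_1/∂z = ∂(-x*y)/∂x - ∂(2*x*y + 3*x - 3*y*z)/∂z = 2*y
  coefficient of dy ∧ dz: ∂f_3/∂y - ∂f_2/∂z = ∂(-x*y)/∂y - ∂(-3*x*y + 3*z^2)/∂z = -x - 6*z
Assembling: d(omega) = (-2*x - 3*y + 3*z) dx ∧ dy + (2*y) dx ∧ dz + (-x - 6*z) dy ∧ dz.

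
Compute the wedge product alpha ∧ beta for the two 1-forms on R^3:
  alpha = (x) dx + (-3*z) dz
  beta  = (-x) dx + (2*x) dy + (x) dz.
alpha ∧ beta = (2*x^2) dx ∧ dy + (x*(x - 3*z)) dx ∧ dz + (6*x*z) dy ∧ dz

Distribute the wedge, using dx_i ∧ dx_j = -dx_j ∧ dx_i and dx_i ∧ dx_i = 0. For each pair (i, j) with i < j, the coefficient of dx_i ∧ dx_j in alpha ∧ beta is (alpha_i * beta_j - alpha_j * beta_i). Collecting: alpha ∧ beta = (2*x^2) dx ∧ dy + (x*(x - 3*z)) dx ∧ dz + (6*x*z) dy ∧ dz.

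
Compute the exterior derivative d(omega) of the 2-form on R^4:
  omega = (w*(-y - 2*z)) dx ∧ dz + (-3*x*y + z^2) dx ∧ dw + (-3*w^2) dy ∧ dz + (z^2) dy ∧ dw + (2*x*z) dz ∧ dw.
d(omega) = (w) dx ∧ dy ∧ dz + (-y - 2*z) dx ∧ dz ∧ dw + (3*x) dx ∧ dy ∧ dw + (-6*w - 2*z) dy ∧ dz ∧ dw

For a 2-form omega = sum_{i<j} g_{ij} dx_i ∧ dx_j, the exterior derivative is
  d(omega) = sum_{i<j} d(g_{ij}) ∧ dx_i ∧ dx_j = sum_{i<j, k} (∂g_{ij}/∂x_k) dx_k ∧ dx_i ∧ dx_j.
Expand each term, using dx_k ∧ dx_i ∧ dx_j = sgn(permutation) dx_{(a)} ∧ dx_{(b)} ∧ dx_{(c)} with (a < b < c) sorted:
  d(w*(-y - 2*z)) includes (∂/∂y)(w*(-y - 2*z)) dy = (-w) dy, which multiplied by dx ∧ dz gives (w) dx ∧ dy ∧ dz
  d(w*(-y - 2*z)) includes (∂/∂w)(w*(-y - 2*z)) dw = (-y - 2*z) dw, which multiplied by dx ∧ dz gives (-y - 2*z) dx ∧ dz ∧ dw
  d(-3*x*y + z^2) includes (∂/∂y)(-3*x*y + z^2) dy = (-3*x) dy, which multiplied by dx ∧ dw gives (3*x) dx ∧ dy ∧ dw
  d(-3*x*y + z^2) includes (∂/∂z)(-3*x*y + z^2) dz = (2*z) dz, which multiplied by dx ∧ dw gives (-2*z) dx ∧ dz ∧ dw
  d(-3*w^2) includes (∂/∂w)(-3*w^2) dw = (-6*w) dw, which multiplied by dy ∧ dz gives (-6*w) dy ∧ dz ∧ dw
  d(z^2) includes (∂/∂z)(z^2) dz = (2*z) dz, which multiplied by dy ∧ dw gives (-2*z) dy ∧ dz ∧ dw
  d(2*x*z) includes (∂/∂x)(2*x*z) dx = (2*z) dx, which multiplied by dz ∧ dw gives (2*z) dx ∧ dz ∧ dw
Collecting like 3-forms: d(omega) = (w) dx ∧ dy ∧ dz + (-y - 2*z) dx ∧ dz ∧ dw + (3*x) dx ∧ dy ∧ dw + (-6*w - 2*z) dy ∧ dz ∧ dw.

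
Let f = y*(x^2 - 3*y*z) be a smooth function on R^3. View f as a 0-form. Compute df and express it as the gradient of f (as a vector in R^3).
df = (2*x*y) dx + (x^2 - 6*y*z) dy + (-3*y^2) dz; grad f = (2*x*y, x^2 - 6*y*z, -3*y^2)

For a 0-form f, d f = (∂f/∂x) dx + (∂f/∂y) dy + (∂f/∂z) dz. The components of the vector representation are exactly the entries of grad f in Cartesian coordinates:
  ∂f/∂x = 2*x*y
  ∂f/∂y = x^2 - 6*y*z
  ∂f/∂z = -3*y^2.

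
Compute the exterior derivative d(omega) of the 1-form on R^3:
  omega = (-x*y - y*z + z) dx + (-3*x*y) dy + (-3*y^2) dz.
d(omega) = (x - 3*y + z) dx ∧ dy + (y - 1) dx ∧ dz + (-6*y) dy ∧ dz

For a 1-form omega = sum_i f_i dx_i, the exterior derivative is
  d(omega) = sum_{i < j} (∂f_j/∂x_i - ∂f_i/∂x_j) dx_i ∧ dx_j.
  coefficient of dx ∧ dy: ∂f_2/∂x - ∂f_1/∂y = ∂(-3*x*y)/∂x - ∂(-x*y - y*z + z)/∂y = x - 3*y + z
  coefficient of dx ∧ dz: ∂f_3/∂x - ∂f_1/∂z = ∂(-3*y^2)/∂x - ∂(-x*y - y*z + z)/∂z = y - 1
  coefficient of dy ∧ dz: ∂f_3/∂y - ∂f_2/∂z = ∂(-3*y^2)/∂y - ∂(-3*x*y)/∂z = -6*y
Assembling: d(omega) = (x - 3*y + z) dx ∧ dy + (y - 1) dx ∧ dz + (-6*y) dy ∧ dz.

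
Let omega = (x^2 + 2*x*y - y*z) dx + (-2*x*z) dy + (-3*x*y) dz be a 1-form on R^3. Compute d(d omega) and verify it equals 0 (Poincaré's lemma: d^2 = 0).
d(d omega) = 0

Step 1: d omega = sum_{i<j} (∂f_j/∂x_i - ∂f_i/∂x_j) dx_i ∧ dx_j:
  coeff of dx ∧ dy: -2*x - z
  coeff of dx ∧ dz: -2*y
  coeff of dy ∧ dz: -x
Step 2: Apply d again to each 2-form coefficient. The only possible 3-form in R^3 is dx ∧ dy ∧ dz, with coefficient
  ∂(coeff of dy∧dz)/∂x - ∂(coeff of dx∧dz)/∂y + ∂(coeff of dx∧dy)/∂z
  = ∂/∂x (-x) - ∂/∂y (-2*y) + ∂/∂z (-2*x - z).
Each of these terms simplifies to sums of mixed partials that cancel in pairs. The result is 0 (by equality of mixed partials for smooth functions — Schwarz / Clairaut).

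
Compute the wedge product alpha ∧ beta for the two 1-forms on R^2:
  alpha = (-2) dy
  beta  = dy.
alpha ∧ beta = 0

Distribute the wedge, using dx_i ∧ dx_j = -dx_j ∧ dx_i and dx_i ∧ dx_i = 0. For each pair (i, j) with i < j, the coefficient of dx_i ∧ dx_j in alpha ∧ beta is (alpha_i * beta_j - alpha_j * beta_i). Collecting: alpha ∧ beta = 0.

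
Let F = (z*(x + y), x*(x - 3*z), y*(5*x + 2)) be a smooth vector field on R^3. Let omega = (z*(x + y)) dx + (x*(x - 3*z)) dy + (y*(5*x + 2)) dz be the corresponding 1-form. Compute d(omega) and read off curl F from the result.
d(omega) = (8*x + 2) dy ∧ dz + (x - 4*y) dz ∧ dx + (2*x - 4*z) dx ∧ dy; curl F = (8*x + 2, x - 4*y, 2*x - 4*z)

d omega = sum_{i<j} (∂f_j/∂x_i - ∂f_i/∂x_j) dx_i ∧ dx_j. Under the identification (dy ∧ dz, dz ∧ dx, dx ∧ dy) ↔ (e_x, e_y, e_z), the coefficients are exactly the components of curl F. Compute:
  ∂R/∂y - ∂Q/∂z = (5*x + 2) - (-3*x) = 8*x + 2
  ∂P/∂z - ∂R/∂x = (x + y) - (5*y) = x - 4*y
  ∂Q/∂x - ∂P/∂y = (2*x - 3*z) - (z) = 2*x - 4*z.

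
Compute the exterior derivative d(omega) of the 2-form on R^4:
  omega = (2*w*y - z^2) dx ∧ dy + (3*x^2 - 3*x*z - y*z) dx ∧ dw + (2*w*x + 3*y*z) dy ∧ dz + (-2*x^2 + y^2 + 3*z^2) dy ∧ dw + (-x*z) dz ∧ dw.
d(omega) = (2*w - 2*z) dx ∧ dy ∧ dz + (-4*x + 2*y + z) dx ∧ dy ∧ dw + (3*x + y - z) dx ∧ dz ∧ dw + (2*x - 6*z) dy ∧ dz ∧ dw

For a 2-form omega = sum_{i<j} g_{ij} dx_i ∧ dx_j, the exterior derivative is
  d(omega) = sum_{i<j} d(g_{ij}) ∧ dx_i ∧ dx_j = sum_{i<j, k} (∂g_{ij}/∂x_k) dx_k ∧ dx_i ∧ dx_j.
Expand each term, using dx_k ∧ dx_i ∧ dx_j = sgn(permutation) dx_{(a)} ∧ dx_{(b)} ∧ dx_{(c)} with (a < b < c) sorted:
  d(2*w*y - z^2) includes (∂/∂z)(2*w*y - z^2) dz = (-2*z) dz, which multiplied by dx ∧ dy gives (-2*z) dx ∧ dy ∧ dz
  d(2*w*y - z^2) includes (∂/∂w)(2*w*y - z^2) dw = (2*y) dw, which multiplied by dx ∧ dy gives (2*y) dx ∧ dy ∧ dw
  d(3*x^2 - 3*x*z - y*z) includes (∂/∂y)(3*x^2 - 3*x*z - y*z) dy = (-z) dy, which multiplied by dx ∧ dw gives (z) dx ∧ dy ∧ dw
  d(3*x^2 - 3*x*z - y*z) includes (∂/∂z)(3*x^2 - 3*x*z - y*z) dz = (-3*x - y) dz, which multiplied by dx ∧ dw gives (3*x + y) dx ∧ dz ∧ dw
  d(2*w*x + 3*y*z) includes (∂/∂x)(2*w*x + 3*y*z) dx = (2*w) dx, which multiplied by dy ∧ dz gives (2*w) dx ∧ dy ∧ dz
  d(2*w*x + 3*y*z) includes (∂/∂w)(2*w*x + 3*y*z) dw = (2*x) dw, which multiplied by dy ∧ dz gives (2*x) dy ∧ dz ∧ dw
  d(-2*x^2 + y^2 + 3*z^2) includes (∂/∂x)(-2*x^2 + y^2 + 3*z^2) dx = (-4*x) dx, which multiplied by dy ∧ dw gives (-4*x) dx ∧ dy ∧ dw
  d(-2*x^2 + y^2 + 3*z^2) includes (∂/∂z)(-2*x^2 + y^2 + 3*z^2) dz = (6*z) dz, which multiplied by dy ∧ dw gives (-6*z) dy ∧ dz ∧ dw
  d(-x*z) includes (∂/∂x)(-x*z) dx = (-z) dx, which multiplied by dz ∧ dw gives (-z) dx ∧ dz ∧ dw
Collecting like 3-forms: d(omega) = (2*w - 2*z) dx ∧ dy ∧ dz + (-4*x + 2*y + z) dx ∧ dy ∧ dw + (3*x + y - z) dx ∧ dz ∧ dw + (2*x - 6*z) dy ∧ dz ∧ dw.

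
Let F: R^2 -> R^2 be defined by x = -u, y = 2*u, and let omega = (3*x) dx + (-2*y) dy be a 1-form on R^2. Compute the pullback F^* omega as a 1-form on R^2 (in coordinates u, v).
F^* omega = (-5*u) du

Using F^*(f dg) = (f ∘ F) d(g ∘ F), substitute each coordinate x_i by F_i(u, v) in f_i, and replace dx_i by d F_i = (∂F_i/∂u) du + (∂F_i/∂v) dv.
  For the x component: f_1(F) = -3*u; d F_1 = (-1) du + (0) dv
  For the y component: f_2(F) = -4*u; d F_2 = (2) du + (0) dv
Combining and collecting du, dv coefficients:
  coeff of du: -5*u
  coeff of dv: 0
F^* omega = (-5*u) du.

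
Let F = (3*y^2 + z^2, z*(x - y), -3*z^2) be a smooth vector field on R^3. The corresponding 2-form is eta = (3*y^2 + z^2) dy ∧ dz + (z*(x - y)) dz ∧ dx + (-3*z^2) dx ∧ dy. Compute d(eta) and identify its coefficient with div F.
d(eta) = (-7*z) dx ∧ dy ∧ dz; div F = -7*z

For a 2-form in R^3 of the form above, applying d gives a 3-form with coefficient ∂P/∂x + ∂Q/∂y + ∂R/∂z:
  ∂P/∂x = 0
  ∂Q/∂y = -z
  ∂R/∂z = -6*z
Sum = -7*z, which is exactly div F.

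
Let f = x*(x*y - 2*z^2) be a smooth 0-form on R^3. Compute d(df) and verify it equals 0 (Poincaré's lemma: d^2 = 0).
d(df) = 0

Step 1: df = sum_i (∂f/∂x_i) dx_i = (2*x*y - 2*z^2) dx + (x^2) dy + (-4*x*z) dz.
Step 2: Apply d again. Using the 1-form formula, the coefficient of dx ∧ dy in d(df) is ∂^2 f/∂x ∂y - ∂^2 f/∂y ∂x = (2*x) - (2*x) = 0 (equality of mixed partials for smooth f).
Similarly for dx ∧ dz and dy ∧ dz — all coefficients vanish. So d(df) = 0.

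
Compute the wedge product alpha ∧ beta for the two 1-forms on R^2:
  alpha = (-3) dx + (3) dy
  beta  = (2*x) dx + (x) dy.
alpha ∧ beta = (-9*x) dx ∧ dy

Distribute the wedge, using dx_i ∧ dx_j = -dx_j ∧ dx_i and dx_i ∧ dx_i = 0. For each pair (i, j) with i < j, the coefficient of dx_i ∧ dx_j in alpha ∧ beta is (alpha_i * beta_j - alpha_j * beta_i). Collecting: alpha ∧ beta = (-9*x) dx ∧ dy.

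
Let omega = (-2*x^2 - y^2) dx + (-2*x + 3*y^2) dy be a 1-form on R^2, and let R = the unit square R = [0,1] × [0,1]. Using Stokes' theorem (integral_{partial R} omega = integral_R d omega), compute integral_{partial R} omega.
integral_(partial R) omega = -1

Stokes: integral_partial_R omega = integral_R d omega with d omega = (∂Q/∂x - ∂P/∂y) dx ∧ dy.
  ∂Q/∂x = -2
  ∂P/∂y = -2*y
  integrand = ∂Q/∂x - ∂P/∂y = 2*y - 2.
Integrating over R: integral_0^1 integral_0^1 (2*y - 2) dx dy = -1.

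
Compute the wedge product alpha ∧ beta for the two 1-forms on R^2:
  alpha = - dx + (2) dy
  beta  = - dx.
alpha ∧ beta = (2) dx ∧ dy

Distribute the wedge, using dx_i ∧ dx_j = -dx_j ∧ dx_i and dx_i ∧ dx_i = 0. For each pair (i, j) with i < j, the coefficient of dx_i ∧ dx_j in alpha ∧ beta is (alpha_i * beta_j - alpha_j * beta_i). Collecting: alpha ∧ beta = (2) dx ∧ dy.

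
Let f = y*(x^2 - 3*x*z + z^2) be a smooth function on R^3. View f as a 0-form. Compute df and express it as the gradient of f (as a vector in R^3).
df = (y*(2*x - 3*z)) dx + (x^2 - 3*x*z + z^2) dy + (y*(-3*x + 2*z)) dz; grad f = (y*(2*x - 3*z), x^2 - 3*x*z + z^2, y*(-3*x + 2*z))

For a 0-form f, d f = (∂f/∂x) dx + (∂f/∂y) dy + (∂f/∂z) dz. The components of the vector representation are exactly the entries of grad f in Cartesian coordinates:
  ∂f/∂x = y*(2*x - 3*z)
  ∂f/∂y = x^2 - 3*x*z + z^2
  ∂f/∂z = y*(-3*x + 2*z).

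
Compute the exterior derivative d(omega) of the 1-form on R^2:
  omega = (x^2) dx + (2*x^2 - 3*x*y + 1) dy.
d(omega) = (4*x - 3*y) dx ∧ dy

For a 1-form omega = sum_i f_i dx_i, the exterior derivative is
  d(omega) = sum_{i < j} (∂f_j/∂x_i - ∂f_i/∂x_j) dx_i ∧ dx_j.
  coefficient of dx ∧ dy: ∂f_2/∂x - ∂f_1/∂y = ∂(2*x^2 - 3*x*y + 1)/∂x - ∂(x^2)/∂y = 4*x - 3*y
Assembling: d(omega) = (4*x - 3*y) dx ∧ dy.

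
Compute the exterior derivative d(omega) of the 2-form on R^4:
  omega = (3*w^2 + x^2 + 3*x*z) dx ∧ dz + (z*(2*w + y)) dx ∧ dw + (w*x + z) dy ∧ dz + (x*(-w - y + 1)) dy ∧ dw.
d(omega) = (4*w - y) dx ∧ dz ∧ dw + (-w - y - z + 1) dx ∧ dy ∧ dw + (w) dx ∧ dy ∧ dz + (x) dy ∧ dz ∧ dw

For a 2-form omega = sum_{i<j} g_{ij} dx_i ∧ dx_j, the exterior derivative is
  d(omega) = sum_{i<j} d(g_{ij}) ∧ dx_i ∧ dx_j = sum_{i<j, k} (∂g_{ij}/∂x_k) dx_k ∧ dx_i ∧ dx_j.
Expand each term, using dx_k ∧ dx_i ∧ dx_j = sgn(permutation) dx_{(a)} ∧ dx_{(b)} ∧ dx_{(c)} with (a < b < c) sorted:
  d(3*w^2 + x^2 + 3*x*z) includes (∂/∂w)(3*w^2 + x^2 + 3*x*z) dw = (6*w) dw, which multiplied by dx ∧ dz gives (6*w) dx ∧ dz ∧ dw
  d(z*(2*w + y)) includes (∂/∂y)(z*(2*w + y)) dy = (z) dy, which multiplied by dx ∧ dw gives (-z) dx ∧ dy ∧ dw
  d(z*(2*w + y)) includes (∂/∂z)(z*(2*w + y)) dz = (2*w + y) dz, which multiplied by dx ∧ dw gives (-2*w - y) dx ∧ dz ∧ dw
  d(w*x + z) includes (∂/∂x)(w*x + z) dx = (w) dx, which multiplied by dy ∧ dz gives (w) dx ∧ dy ∧ dz
  d(w*x + z) includes (∂/∂w)(w*x + z) dw = (x) dw, which multiplied by dy ∧ dz gives (x) dy ∧ dz ∧ dw
  d(x*(-w - y + 1)) includes (∂/∂x)(x*(-w - y + 1)) dx = (-w - y + 1) dx, which multiplied by dy ∧ dw gives (-w - y + 1) dx ∧ dy ∧ dw
Collecting like 3-forms: d(omega) = (4*w - y) dx ∧ dz ∧ dw + (-w - y - z + 1) dx ∧ dy ∧ dw + (w) dx ∧ dy ∧ dz + (x) dy ∧ dz ∧ dw.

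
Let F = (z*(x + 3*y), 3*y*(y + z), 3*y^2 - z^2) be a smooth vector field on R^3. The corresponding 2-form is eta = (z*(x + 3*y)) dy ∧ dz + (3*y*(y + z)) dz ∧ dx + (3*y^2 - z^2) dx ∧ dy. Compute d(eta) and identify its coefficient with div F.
d(eta) = (6*y + 2*z) dx ∧ dy ∧ dz; div F = 6*y + 2*z

For a 2-form in R^3 of the form above, applying d gives a 3-form with coefficient ∂P/∂x + ∂Q/∂y + ∂R/∂z:
  ∂P/∂x = z
  ∂Q/∂y = 6*y + 3*z
  ∂R/∂z = -2*z
Sum = 6*y + 2*z, which is exactly div F.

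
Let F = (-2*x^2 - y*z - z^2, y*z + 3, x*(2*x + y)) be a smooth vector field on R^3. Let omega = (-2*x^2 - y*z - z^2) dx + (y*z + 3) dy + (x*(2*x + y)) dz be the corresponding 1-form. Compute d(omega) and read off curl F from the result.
d(omega) = (x - y) dy ∧ dz + (-4*x - 2*y - 2*z) dz ∧ dx + (z) dx ∧ dy; curl F = (x - y, -4*x - 2*y - 2*z, z)

d omega = sum_{i<j} (∂f_j/∂x_i - ∂f_i/∂x_j) dx_i ∧ dx_j. Under the identification (dy ∧ dz, dz ∧ dx, dx ∧ dy) ↔ (e_x, e_y, e_z), the coefficients are exactly the components of curl F. Compute:
  ∂R/∂y - ∂Q/∂z = (x) - (y) = x - y
  ∂P/∂z - ∂R/∂x = (-y - 2*z) - (4*x + y) = -4*x - 2*y - 2*z
  ∂Q/∂x - ∂P/∂y = (0) - (-z) = z.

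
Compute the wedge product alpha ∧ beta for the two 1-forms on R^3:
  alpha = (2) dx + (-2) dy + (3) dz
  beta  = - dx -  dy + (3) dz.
alpha ∧ beta = (-4) dx ∧ dy + (9) dx ∧ dz + (-3) dy ∧ dz

Distribute the wedge, using dx_i ∧ dx_j = -dx_j ∧ dx_i and dx_i ∧ dx_i = 0. For each pair (i, j) with i < j, the coefficient of dx_i ∧ dx_j in alpha ∧ beta is (alpha_i * beta_j - alpha_j * beta_i). Collecting: alpha ∧ beta = (-4) dx ∧ dy + (9) dx ∧ dz + (-3) dy ∧ dz.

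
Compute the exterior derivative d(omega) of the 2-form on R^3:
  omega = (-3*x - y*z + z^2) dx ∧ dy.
d(omega) = (-y + 2*z) dx ∧ dy ∧ dz

For a 2-form omega = sum_{i<j} g_{ij} dx_i ∧ dx_j, the exterior derivative is
  d(omega) = sum_{i<j} d(g_{ij}) ∧ dx_i ∧ dx_j = sum_{i<j, k} (∂g_{ij}/∂x_k) dx_k ∧ dx_i ∧ dx_j.
Expand each term, using dx_k ∧ dx_i ∧ dx_j = sgn(permutation) dx_{(a)} ∧ dx_{(b)} ∧ dx_{(c)} with (a < b < c) sorted:
  d(-3*x - y*z + z^2) includes (∂/∂z)(-3*x - y*z + z^2) dz = (-y + 2*z) dz, which multiplied by dx ∧ dy gives (-y + 2*z) dx ∧ dy ∧ dz
Collecting like 3-forms: d(omega) = (-y + 2*z) dx ∧ dy ∧ dz.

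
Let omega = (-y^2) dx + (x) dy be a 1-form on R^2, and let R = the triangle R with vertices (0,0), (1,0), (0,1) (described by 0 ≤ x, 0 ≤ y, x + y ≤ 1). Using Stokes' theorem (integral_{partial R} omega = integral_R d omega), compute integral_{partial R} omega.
integral_(partial R) omega = 5/6

Stokes: integral_partial_R omega = integral_R d omega with d omega = (∂Q/∂x - ∂P/∂y) dx ∧ dy.
  ∂Q/∂x = 1
  ∂P/∂y = -2*y
  integrand = ∂Q/∂x - ∂P/∂y = 2*y + 1.
Integrating over R: integral_0^1 integral_0^{1-x} (2*y + 1) dy dx = 5/6.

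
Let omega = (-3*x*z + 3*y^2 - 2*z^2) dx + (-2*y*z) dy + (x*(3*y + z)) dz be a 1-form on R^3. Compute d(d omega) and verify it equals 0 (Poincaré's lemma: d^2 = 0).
d(d omega) = 0

Step 1: d omega = sum_{i<j} (∂f_j/∂x_i - ∂f_i/∂x_j) dx_i ∧ dx_j:
  coeff of dx ∧ dy: -6*y
  coeff of dx ∧ dz: 3*x + 3*y + 5*z
  coeff of dy ∧ dz: 3*x + 2*y
Step 2: Apply d again to each 2-form coefficient. The only possible 3-form in R^3 is dx ∧ dy ∧ dz, with coefficient
  ∂(coeff of dy∧dz)/∂x - ∂(coeff of dx∧dz)/∂y + ∂(coeff of dx∧dy)/∂z
  = ∂/∂x (3*x + 2*y) - ∂/∂y (3*x + 3*y + 5*z) + ∂/∂z (-6*y).
Each of these terms simplifies to sums of mixed partials that cancel in pairs. The result is 0 (by equality of mixed partials for smooth functions — Schwarz / Clairaut).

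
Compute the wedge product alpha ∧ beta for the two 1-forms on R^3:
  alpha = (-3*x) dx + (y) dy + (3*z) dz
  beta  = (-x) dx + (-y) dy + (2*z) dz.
alpha ∧ beta = (4*x*y) dx ∧ dy + (-3*x*z) dx ∧ dz + (5*y*z) dy ∧ dz

Distribute the wedge, using dx_i ∧ dx_j = -dx_j ∧ dx_i and dx_i ∧ dx_i = 0. For each pair (i, j) with i < j, the coefficient of dx_i ∧ dx_j in alpha ∧ beta is (alpha_i * beta_j - alpha_j * beta_i). Collecting: alpha ∧ beta = (4*x*y) dx ∧ dy + (-3*x*z) dx ∧ dz + (5*y*z) dy ∧ dz.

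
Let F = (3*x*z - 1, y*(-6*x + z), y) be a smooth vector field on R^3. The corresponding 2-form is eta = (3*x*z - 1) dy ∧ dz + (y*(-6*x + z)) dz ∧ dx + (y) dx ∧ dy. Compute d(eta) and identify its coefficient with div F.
d(eta) = (-6*x + 4*z) dx ∧ dy ∧ dz; div F = -6*x + 4*z

For a 2-form in R^3 of the form above, applying d gives a 3-form with coefficient ∂P/∂x + ∂Q/∂y + ∂R/∂z:
  ∂P/∂x = 3*z
  ∂Q/∂y = -6*x + z
  ∂R/∂z = 0
Sum = -6*x + 4*z, which is exactly div F.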